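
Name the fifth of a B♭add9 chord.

Root of B♭add9 = Bb. The 5th is a perfect 5th: Bb up a perfect 5th → F.

F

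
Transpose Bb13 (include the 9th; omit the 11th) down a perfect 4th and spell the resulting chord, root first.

F, A, C, E♭, G, D

A perfect 4th down from B♭ is F, so the new chord is F dominant thirteenth.
Root: F
Major 3rd (3rd): A
Perfect 5th (5th): C
Minor 7th (7th): E♭
Major 9th (9th): G
Major 13th (13th): D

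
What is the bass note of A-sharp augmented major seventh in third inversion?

G##

A-sharp augmented major seventh = A#–C##–E##–G##. Third inversion → seventh in the bass = G##.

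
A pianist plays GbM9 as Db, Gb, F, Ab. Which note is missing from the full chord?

GbM9 = Gb, Bb, Db, F, Ab. The voicing lacks the 3rd (major 3rd), Bb.

Bb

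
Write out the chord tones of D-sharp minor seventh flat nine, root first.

D# – F# – A# – C# – E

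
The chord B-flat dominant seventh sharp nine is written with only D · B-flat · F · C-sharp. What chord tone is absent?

B-flat dominant seventh sharp nine = B-flat, D, F, A-flat, C-sharp. The voicing lacks the 7th (minor 7th), A-flat.

A-flat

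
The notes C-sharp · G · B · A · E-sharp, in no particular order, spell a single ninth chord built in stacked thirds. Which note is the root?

A

Arranged so that each adjacent pair is a third by letter name: A – C-sharp – E-sharp – G – B.
The bottom of that stack, A, is the root (this is A dominant ninth sharp five).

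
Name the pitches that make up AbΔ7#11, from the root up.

Ab – C – Eb – G – D

AbΔ7#11 is a major seventh sharp eleven built on Ab.
Root: Ab
Major 3rd (3rd): C
Perfect 5th (5th): Eb
Major 7th (7th): G
Augmented 11th (11th): D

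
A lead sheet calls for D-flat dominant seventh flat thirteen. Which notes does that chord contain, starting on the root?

D-flat dominant seventh flat thirteen is a dominant seventh flat thirteen built on D♭.
root → D♭
3rd (major 3rd) → F
5th (perfect 5th) → A♭
7th (minor 7th) → C♭
13th (minor 13th) → B𝄫

D♭ F A♭ C♭ B𝄫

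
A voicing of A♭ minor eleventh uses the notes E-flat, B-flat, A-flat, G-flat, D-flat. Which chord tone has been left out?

A♭ minor eleventh = A-flat, C-flat, E-flat, G-flat, B-flat, D-flat. The voicing lacks the 3rd (minor 3rd), C-flat.

C-flat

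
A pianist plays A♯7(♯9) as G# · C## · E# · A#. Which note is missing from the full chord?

The full A♯7(♯9) chord is A#, C##, E#, G#, B##.
Comparing with the voicing, the augmented 9th (9th) — B## — is absent.

B##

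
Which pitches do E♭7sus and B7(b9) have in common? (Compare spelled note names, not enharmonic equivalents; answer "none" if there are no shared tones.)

none

E♭7sus: E♭ A♭ B♭ D♭
B7(b9): B D♯ F♯ A C
Common to both → none.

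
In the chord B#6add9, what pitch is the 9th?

B#6add9 is built on B#; its 9th is a major 9th above the root.
A second above B uses the letter C, and the major 9th above B# is C##.

C##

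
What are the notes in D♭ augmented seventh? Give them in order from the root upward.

Root Db, quality augmented seventh:
root → Db
3rd (major 3rd) → F
5th (augmented 5th) → A
7th (minor 7th) → Cb

Db, F, A, Cb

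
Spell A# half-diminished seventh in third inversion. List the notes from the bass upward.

A# half-diminished seventh = A#–C#–E–G#; third inversion → seventh (G#) lowest.

G# A# C# E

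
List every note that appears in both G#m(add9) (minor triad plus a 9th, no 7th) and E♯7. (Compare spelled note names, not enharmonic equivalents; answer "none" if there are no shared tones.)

G#m(add9) = G#, B, D#, A#.
E♯7 = E#, G##, B#, D#.
Shared: D#.

D#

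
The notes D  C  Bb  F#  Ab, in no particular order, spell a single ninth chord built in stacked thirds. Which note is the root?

Bb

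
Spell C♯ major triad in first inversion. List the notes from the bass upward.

E-sharp  G-sharp  C-sharp

C♯ major triad = C-sharp–E-sharp–G-sharp; first inversion → third (E-sharp) lowest.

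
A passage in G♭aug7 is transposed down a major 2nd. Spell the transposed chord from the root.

F♭, A♭, C, E𝄫

A major 2nd down from G♭ is F♭, so the new chord is F♭ augmented seventh.
F♭ — root
A♭ — major 3rd
C — augmented 5th
E𝄫 — minor 7th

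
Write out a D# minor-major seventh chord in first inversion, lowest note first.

D# minor-major seventh = D-sharp–F-sharp–A-sharp–C-double-sharp; first inversion → third (F-sharp) lowest.

F-sharp  A-sharp  C-double-sharp  D-sharp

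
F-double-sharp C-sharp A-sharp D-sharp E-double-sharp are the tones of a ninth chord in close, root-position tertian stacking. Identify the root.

D-sharp

Stacking in thirds gives D-sharp – F-double-sharp – A-sharp – C-sharp – E-double-sharp, so D-sharp is the root — D-sharp dominant seventh sharp nine.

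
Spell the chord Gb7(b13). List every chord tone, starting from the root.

Root G♭, quality dominant seventh flat thirteen:
root → G♭
3rd (major 3rd) → B♭
5th (perfect 5th) → D♭
7th (minor 7th) → F♭
13th (minor 13th) → E𝄫

G♭ – B♭ – D♭ – F♭ – E𝄫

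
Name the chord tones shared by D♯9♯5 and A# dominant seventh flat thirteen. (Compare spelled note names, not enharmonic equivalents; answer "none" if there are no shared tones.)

E#

D♯9♯5: D# F## A## C# E#
A# dominant seventh flat thirteen: A# C## E# G# F#
Common to both → E#.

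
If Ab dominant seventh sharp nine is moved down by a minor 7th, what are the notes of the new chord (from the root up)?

B♭ – D – F – A♭ – C♯

A minor 7th down from A♭ is B♭, so the new chord is B♭ dominant seventh sharp nine.
root → B♭
3rd (major 3rd) → D
5th (perfect 5th) → F
7th (minor 7th) → A♭
9th (augmented 9th) → C♯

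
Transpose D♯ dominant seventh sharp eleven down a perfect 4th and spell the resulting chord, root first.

D# down a perfect 4th → A#. New chord: A# dominant seventh sharp eleven.
- root: A#
- major 3rd: C##
- perfect 5th: E#
- minor 7th: G#
- augmented 11th: D##

A# C## E# G# D##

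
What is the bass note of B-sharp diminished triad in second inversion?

F-sharp

B-sharp diminished triad = B-sharp–D-sharp–F-sharp. Second inversion → fifth in the bass = F-sharp.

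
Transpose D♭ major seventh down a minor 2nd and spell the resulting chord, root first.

Transposed root: D-flat → C (minor 2nd down). So we spell C major seventh:
C — root
E — major 3rd
G — perfect 5th
B — major 7th

C  E  G  B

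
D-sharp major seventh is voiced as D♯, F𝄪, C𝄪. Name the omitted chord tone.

D-sharp major seventh = D♯, F𝄪, A♯, C𝄪. The voicing lacks the 5th (perfect 5th), A♯.

A♯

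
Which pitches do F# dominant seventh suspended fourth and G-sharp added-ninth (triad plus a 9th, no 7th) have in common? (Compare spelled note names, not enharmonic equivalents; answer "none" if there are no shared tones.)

none

F# dominant seventh suspended fourth = F-sharp, B, C-sharp, E.
G-sharp added-ninth = G-sharp, B-sharp, D-sharp, A-sharp.
Shared: none.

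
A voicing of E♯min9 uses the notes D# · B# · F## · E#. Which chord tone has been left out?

G#

The full E♯min9 chord is E#, G#, B#, D#, F##.
Comparing with the voicing, the minor 3rd (3rd) — G# — is absent.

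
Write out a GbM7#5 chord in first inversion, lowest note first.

In root position, GbM7#5 is G♭–B♭–D–F.
First inversion puts the third (B♭) in the bass.

B♭  D  F  G♭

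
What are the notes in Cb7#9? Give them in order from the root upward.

Root Cb, quality dominant seventh sharp nine:
root → Cb
3rd (major 3rd) → Eb
5th (perfect 5th) → Gb
7th (minor 7th) → Bbb
9th (augmented 9th) → D

Cb, Eb, Gb, Bbb, D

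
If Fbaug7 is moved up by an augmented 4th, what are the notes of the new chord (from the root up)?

Fb up an augmented 4th → Bb. New chord: Bb augmented seventh.
Root: Bb
Major 3rd (3rd): D
Augmented 5th (5th): F#
Minor 7th (7th): Ab

Bb, D, F#, Ab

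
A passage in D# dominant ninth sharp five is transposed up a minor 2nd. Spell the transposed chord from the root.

D# up a minor 2nd → E. New chord: E dominant ninth sharp five.
Root: E
Major 3rd (3rd): G#
Augmented 5th (5th): B#
Minor 7th (7th): D
Major 9th (9th): F#

E G# B# D F#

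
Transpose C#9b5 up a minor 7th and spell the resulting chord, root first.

B  D#  F  A  C#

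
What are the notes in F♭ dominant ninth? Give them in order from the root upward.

F-flat A-flat C-flat E-double-flat G-flat

F♭ dominant ninth: dominant ninth on F-flat.
F-flat — root
A-flat — major 3rd
C-flat — perfect 5th
E-double-flat — minor 7th
G-flat — major 9th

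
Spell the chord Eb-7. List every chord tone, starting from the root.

Eb, Gb, Bb, Db

Root Eb, quality minor seventh:
Eb — root
Gb — minor 3rd
Bb — perfect 5th
Db — minor 7th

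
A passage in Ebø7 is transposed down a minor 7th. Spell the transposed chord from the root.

Transposed root: Eb → F (minor 7th down). So we spell F half-diminished seventh:
F — root
Ab — minor 3rd
Cb — diminished 5th
Eb — minor 7th

F Ab Cb Eb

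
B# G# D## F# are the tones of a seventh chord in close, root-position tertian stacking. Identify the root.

G#

Stacking in thirds gives G# – B# – D## – F#, so G# is the root — G# augmented seventh.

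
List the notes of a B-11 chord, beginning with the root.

B-11 is a minor eleventh built on B.
Root: B
Minor 3rd (3rd): D
Perfect 5th (5th): F#
Minor 7th (7th): A
Major 9th (9th): C#
Perfect 11th (11th): E

B, D, F#, A, C#, E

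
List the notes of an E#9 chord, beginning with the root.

Root E#, quality dominant ninth:
E# — root
G## — major 3rd
B# — perfect 5th
D# — minor 7th
F## — major 9th

E# G## B# D# F##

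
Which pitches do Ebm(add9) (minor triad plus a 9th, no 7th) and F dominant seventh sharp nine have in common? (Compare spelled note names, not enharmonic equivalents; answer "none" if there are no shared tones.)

Eb – F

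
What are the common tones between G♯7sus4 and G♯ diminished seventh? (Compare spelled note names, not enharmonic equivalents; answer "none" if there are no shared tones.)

G♯7sus4 = G#, C#, D#, F#.
G♯ diminished seventh = G#, B, D, F.
Shared: G#.

G#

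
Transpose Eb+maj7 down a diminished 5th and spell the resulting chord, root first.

A – C# – E# – G#

A diminished 5th down from Eb is A, so the new chord is A augmented major seventh.
Root: A
Major 3rd (3rd): C#
Augmented 5th (5th): E#
Major 7th (7th): G#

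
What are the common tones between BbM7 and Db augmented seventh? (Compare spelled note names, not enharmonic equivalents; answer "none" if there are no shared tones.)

F, A

BbM7: Bb D F A
Db augmented seventh: Db F A Cb
Common to both → F, A.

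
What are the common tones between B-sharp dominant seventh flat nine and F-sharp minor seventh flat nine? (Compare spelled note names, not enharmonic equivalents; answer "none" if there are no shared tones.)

B-sharp dominant seventh flat nine = B-sharp, D-double-sharp, F-double-sharp, A-sharp, C-sharp.
F-sharp minor seventh flat nine = F-sharp, A, C-sharp, E, G.
Shared: C-sharp.

C-sharp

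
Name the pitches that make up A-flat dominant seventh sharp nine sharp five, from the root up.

A♭, C, E, G♭, B

Root A♭, quality dominant seventh sharp nine sharp five:
- root: A♭
- major 3rd: C
- augmented 5th: E
- minor 7th: G♭
- augmented 9th: B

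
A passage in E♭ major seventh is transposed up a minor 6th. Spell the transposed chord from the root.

C-flat E-flat G-flat B-flat

E-flat up a minor 6th → C-flat. New chord: C-flat major seventh.
- root: C-flat
- major 3rd: E-flat
- perfect 5th: G-flat
- major 7th: B-flat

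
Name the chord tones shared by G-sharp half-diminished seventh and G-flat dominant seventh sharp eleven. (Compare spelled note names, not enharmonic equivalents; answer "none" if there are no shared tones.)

G-sharp half-diminished seventh: G# B D F#
G-flat dominant seventh sharp eleven: Gb Bb Db Fb C
Common to both → none.

none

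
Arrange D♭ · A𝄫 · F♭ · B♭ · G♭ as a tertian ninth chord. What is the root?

Arranged so that each adjacent pair is a third by letter name: G♭ – B♭ – D♭ – F♭ – A𝄫.
The bottom of that stack, G♭, is the root (this is G♭ dominant seventh flat nine).

G♭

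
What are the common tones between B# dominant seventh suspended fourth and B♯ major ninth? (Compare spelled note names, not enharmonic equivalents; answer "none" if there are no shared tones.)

B# dominant seventh suspended fourth: B-sharp E-sharp F-double-sharp A-sharp
B♯ major ninth: B-sharp D-double-sharp F-double-sharp A-double-sharp C-double-sharp
Common to both → B-sharp, F-double-sharp.

B-sharp – F-double-sharp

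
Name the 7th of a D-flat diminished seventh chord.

Root of D-flat diminished seventh = D-flat. The 7th is a diminished 7th: D-flat up a diminished 7th → C-double-flat.

C-double-flat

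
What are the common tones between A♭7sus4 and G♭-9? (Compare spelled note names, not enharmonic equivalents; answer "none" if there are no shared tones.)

Ab  Db  Gb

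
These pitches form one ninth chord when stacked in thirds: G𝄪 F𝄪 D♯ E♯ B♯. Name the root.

Arranged so that each adjacent pair is a third by letter name: E♯ – G𝄪 – B♯ – D♯ – F𝄪.
The bottom of that stack, E♯, is the root (this is E♯ dominant ninth).

E♯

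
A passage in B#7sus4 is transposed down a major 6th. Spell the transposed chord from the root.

D♯, G♯, A♯, C♯

Transposed root: B♯ → D♯ (major 6th down). So we spell D♯ dominant seventh suspended fourth:
Root: D♯
Perfect 4th (4th): G♯
Perfect 5th (5th): A♯
Minor 7th (7th): C♯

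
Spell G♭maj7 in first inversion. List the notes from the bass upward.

Bb  Db  F  Gb

G♭maj7 = Gb–Bb–Db–F; first inversion → third (Bb) lowest.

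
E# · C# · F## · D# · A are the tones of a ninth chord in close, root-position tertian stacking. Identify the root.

D#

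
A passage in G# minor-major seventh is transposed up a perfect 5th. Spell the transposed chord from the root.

D-sharp F-sharp A-sharp C-double-sharp

A perfect 5th up from G-sharp is D-sharp, so the new chord is D-sharp minor-major seventh.
Root: D-sharp
Minor 3rd (3rd): F-sharp
Perfect 5th (5th): A-sharp
Major 7th (7th): C-double-sharp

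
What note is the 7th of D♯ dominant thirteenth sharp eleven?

C#

D♯ dominant thirteenth sharp eleven is built on D#; its 7th is a minor 7th above the root.
A seventh above D uses the letter C, and the minor 7th above D# is C#.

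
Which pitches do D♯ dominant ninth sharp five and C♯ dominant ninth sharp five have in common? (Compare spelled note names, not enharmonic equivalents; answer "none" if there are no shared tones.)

D♯ dominant ninth sharp five = D-sharp, F-double-sharp, A-double-sharp, C-sharp, E-sharp.
C♯ dominant ninth sharp five = C-sharp, E-sharp, G-double-sharp, B, D-sharp.
Shared: D-sharp, C-sharp, E-sharp.

D-sharp  C-sharp  E-sharp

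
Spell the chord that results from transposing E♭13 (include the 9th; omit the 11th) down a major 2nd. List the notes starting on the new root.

Db F Ab Cb Eb Bb

Eb down a major 2nd → Db. New chord: Db dominant thirteenth.
Db — root
F — major 3rd
Ab — perfect 5th
Cb — minor 7th
Eb — major 9th
Bb — major 13th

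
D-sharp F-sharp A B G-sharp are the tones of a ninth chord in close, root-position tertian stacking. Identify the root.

Stacking in thirds gives G-sharp – B – D-sharp – F-sharp – A, so G-sharp is the root — G-sharp minor seventh flat nine.

G-sharp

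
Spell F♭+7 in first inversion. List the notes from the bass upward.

F♭+7 = Fb–Ab–C–Ebb; first inversion → third (Ab) lowest.

Ab  C  Ebb  Fb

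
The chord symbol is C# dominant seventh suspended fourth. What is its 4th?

F-sharp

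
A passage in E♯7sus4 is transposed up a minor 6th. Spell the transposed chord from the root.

Transposed root: E# → C# (minor 6th up). So we spell C# dominant seventh suspended fourth:
root → C#
4th (perfect 4th) → F#
5th (perfect 5th) → G#
7th (minor 7th) → B

C# – F# – G# – B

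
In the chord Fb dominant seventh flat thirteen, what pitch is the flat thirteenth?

Root of Fb dominant seventh flat thirteen = Fb. The 13th is a minor 13th: Fb up a minor 13th → Dbb.

Dbb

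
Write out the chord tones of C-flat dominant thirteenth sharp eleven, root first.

C-flat, E-flat, G-flat, B-double-flat, D-flat, F, A-flat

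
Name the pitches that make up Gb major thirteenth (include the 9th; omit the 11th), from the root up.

G-flat B-flat D-flat F A-flat E-flat

Root G-flat, quality major thirteenth:
G-flat — root
B-flat — major 3rd
D-flat — perfect 5th
F — major 7th
A-flat — major 9th
E-flat — major 13th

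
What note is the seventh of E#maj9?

D𝄪

Root of E#maj9 = E♯. The 7th is a major 7th: E♯ up a major 7th → D𝄪.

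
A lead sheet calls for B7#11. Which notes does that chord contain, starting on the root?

B  D♯  F♯  A  E♯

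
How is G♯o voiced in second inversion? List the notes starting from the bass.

D  G#  B

G♯o = G#–B–D; second inversion → fifth (D) lowest.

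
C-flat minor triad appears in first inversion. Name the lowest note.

E-double-flat

C-flat minor triad in root position is C-flat–E-double-flat–G-flat.
First inversion places the third in the bass, which is E-double-flat.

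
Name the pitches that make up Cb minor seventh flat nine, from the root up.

C-flat  E-double-flat  G-flat  B-double-flat  D-double-flat

Cb minor seventh flat nine is a minor seventh flat nine built on C-flat.
Root: C-flat
Minor 3rd (3rd): E-double-flat
Perfect 5th (5th): G-flat
Minor 7th (7th): B-double-flat
Minor 9th (9th): D-double-flat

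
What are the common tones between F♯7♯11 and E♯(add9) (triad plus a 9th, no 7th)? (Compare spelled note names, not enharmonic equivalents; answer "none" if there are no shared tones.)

F♯7♯11: F# A# C# E B#
E♯(add9): E# G## B# F##
Common to both → B#.

B#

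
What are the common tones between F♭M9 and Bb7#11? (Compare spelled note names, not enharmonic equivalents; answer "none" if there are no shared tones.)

Ab

F♭M9 = Fb, Ab, Cb, Eb, Gb.
Bb7#11 = Bb, D, F, Ab, E.
Shared: Ab.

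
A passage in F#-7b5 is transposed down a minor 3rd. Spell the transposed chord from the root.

Transposed root: F# → D# (minor 3rd down). So we spell D# half-diminished seventh:
- root: D#
- minor 3rd: F#
- diminished 5th: A
- minor 7th: C#

D#, F#, A, C#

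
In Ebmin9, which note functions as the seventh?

Db

Root of Ebmin9 = Eb. The 7th is a minor 7th: Eb up a minor 7th → Db.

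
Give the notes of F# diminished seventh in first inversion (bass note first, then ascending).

A C Eb F#

In root position, F# diminished seventh is F#–A–C–Eb.
First inversion puts the third (A) in the bass.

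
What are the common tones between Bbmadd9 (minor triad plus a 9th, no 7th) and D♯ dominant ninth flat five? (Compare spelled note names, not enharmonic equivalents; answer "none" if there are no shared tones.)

Bbmadd9: B♭ D♭ F C
D♯ dominant ninth flat five: D♯ F𝄪 A C♯ E♯
Common to both → none.

none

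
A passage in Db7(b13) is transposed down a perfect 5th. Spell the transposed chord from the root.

Gb  Bb  Db  Fb  Ebb

Db down a perfect 5th → Gb. New chord: Gb dominant seventh flat thirteen.
Gb — root
Bb — major 3rd
Db — perfect 5th
Fb — minor 7th
Ebb — minor 13th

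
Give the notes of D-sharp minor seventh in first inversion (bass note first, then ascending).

F♯  A♯  C♯  D♯

D-sharp minor seventh = D♯–F♯–A♯–C♯; first inversion → third (F♯) lowest.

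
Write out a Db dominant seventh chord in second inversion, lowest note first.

A-flat  C-flat  D-flat  F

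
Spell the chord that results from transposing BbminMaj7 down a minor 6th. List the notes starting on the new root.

Bb down a minor 6th → D. New chord: D minor-major seventh.
- root: D
- minor 3rd: F
- perfect 5th: A
- major 7th: C#

D, F, A, C#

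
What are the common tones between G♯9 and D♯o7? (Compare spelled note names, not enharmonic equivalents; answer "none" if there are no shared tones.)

D# – F#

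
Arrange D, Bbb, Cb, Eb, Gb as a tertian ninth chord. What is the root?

Cb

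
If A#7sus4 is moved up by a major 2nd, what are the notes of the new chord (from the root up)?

B# – E# – F## – A#

Transposed root: A# → B# (major 2nd up). So we spell B# dominant seventh suspended fourth:
Root: B#
Perfect 4th (4th): E#
Perfect 5th (5th): F##
Minor 7th (7th): A#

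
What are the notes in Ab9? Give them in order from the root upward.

Ab C Eb Gb Bb

Root Ab, quality dominant ninth:
root → Ab
3rd (major 3rd) → C
5th (perfect 5th) → Eb
7th (minor 7th) → Gb
9th (major 9th) → Bb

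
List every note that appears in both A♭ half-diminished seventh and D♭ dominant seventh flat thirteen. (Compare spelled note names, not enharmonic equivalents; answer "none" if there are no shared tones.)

A♭ half-diminished seventh: A-flat C-flat E-double-flat G-flat
D♭ dominant seventh flat thirteen: D-flat F A-flat C-flat B-double-flat
Common to both → A-flat, C-flat.

A-flat  C-flat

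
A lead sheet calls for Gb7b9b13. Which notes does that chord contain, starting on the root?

Gb7b9b13: dominant seventh flat nine flat thirteen on Gb.
- root: Gb
- major 3rd: Bb
- perfect 5th: Db
- minor 7th: Fb
- minor 9th: Abb
- minor 13th: Ebb

Gb, Bb, Db, Fb, Abb, Ebb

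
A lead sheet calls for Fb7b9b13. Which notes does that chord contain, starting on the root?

Root F♭, quality dominant seventh flat nine flat thirteen:
Root: F♭
Major 3rd (3rd): A♭
Perfect 5th (5th): C♭
Minor 7th (7th): E𝄫
Minor 9th (9th): G𝄫
Minor 13th (13th): D𝄫

F♭, A♭, C♭, E𝄫, G𝄫, D𝄫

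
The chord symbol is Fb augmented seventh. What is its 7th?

Fb augmented seventh is built on F-flat; its 7th is a minor 7th above the root.
A seventh above F uses the letter E, and the minor 7th above F-flat is E-double-flat.

E-double-flat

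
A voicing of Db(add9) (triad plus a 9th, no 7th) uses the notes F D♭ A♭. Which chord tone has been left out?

Db(add9) = D♭, F, A♭, E♭. The voicing lacks the 9th (major 9th), E♭.

E♭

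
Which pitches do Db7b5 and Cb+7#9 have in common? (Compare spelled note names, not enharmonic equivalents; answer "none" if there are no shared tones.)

Db7b5 = Db, F, Abb, Cb.
Cb+7#9 = Cb, Eb, G, Bbb, D.
Shared: Cb.

Cb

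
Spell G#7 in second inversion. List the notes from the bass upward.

G#7 = G#–B#–D#–F#; second inversion → fifth (D#) lowest.

D# – F# – G# – B#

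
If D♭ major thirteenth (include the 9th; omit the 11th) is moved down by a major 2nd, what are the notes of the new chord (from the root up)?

C♭  E♭  G♭  B♭  D♭  A♭

Transposed root: D♭ → C♭ (major 2nd down). So we spell C♭ major thirteenth:
root → C♭
3rd (major 3rd) → E♭
5th (perfect 5th) → G♭
7th (major 7th) → B♭
9th (major 9th) → D♭
13th (major 13th) → A♭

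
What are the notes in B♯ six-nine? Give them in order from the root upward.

B♯  D𝄪  F𝄪  G𝄪  C𝄪

B♯ six-nine is a six-nine built on B♯.
- root: B♯
- major 3rd: D𝄪
- perfect 5th: F𝄪
- major 6th: G𝄪
- major 9th: C𝄪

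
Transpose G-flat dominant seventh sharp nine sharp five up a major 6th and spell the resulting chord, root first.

Transposed root: G-flat → E-flat (major 6th up). So we spell E-flat dominant seventh sharp nine sharp five:
E-flat — root
G — major 3rd
B — augmented 5th
D-flat — minor 7th
F-sharp — augmented 9th

E-flat, G, B, D-flat, F-sharp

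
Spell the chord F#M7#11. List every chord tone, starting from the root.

F#, A#, C#, E#, B#

Root F#, quality major seventh sharp eleven:
Root: F#
Major 3rd (3rd): A#
Perfect 5th (5th): C#
Major 7th (7th): E#
Augmented 11th (11th): B#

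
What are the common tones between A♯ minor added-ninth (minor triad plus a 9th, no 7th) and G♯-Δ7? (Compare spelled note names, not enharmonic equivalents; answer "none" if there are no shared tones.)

none

A♯ minor added-ninth = A♯, C♯, E♯, B♯.
G♯-Δ7 = G♯, B, D♯, F𝄪.
Shared: none.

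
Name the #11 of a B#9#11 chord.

E##

Root of B#9#11 = B#. The 11th is an augmented 11th: B# up an augmented 11th → E##.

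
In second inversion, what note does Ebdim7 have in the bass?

Bbb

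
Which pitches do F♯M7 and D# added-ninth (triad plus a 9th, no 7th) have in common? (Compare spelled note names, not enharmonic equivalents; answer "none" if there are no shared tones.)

F♯M7 = F#, A#, C#, E#.
D# added-ninth = D#, F##, A#, E#.
Shared: A#, E#.

A#, E#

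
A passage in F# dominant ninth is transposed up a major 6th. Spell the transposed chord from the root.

D-sharp  F-double-sharp  A-sharp  C-sharp  E-sharp

F-sharp up a major 6th → D-sharp. New chord: D-sharp dominant ninth.
D-sharp — root
F-double-sharp — major 3rd
A-sharp — perfect 5th
C-sharp — minor 7th
E-sharp — major 9th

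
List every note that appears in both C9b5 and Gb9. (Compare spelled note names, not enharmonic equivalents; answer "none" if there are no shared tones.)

Gb  Bb

C9b5: C E Gb Bb D
Gb9: Gb Bb Db Fb Ab
Common to both → Gb, Bb.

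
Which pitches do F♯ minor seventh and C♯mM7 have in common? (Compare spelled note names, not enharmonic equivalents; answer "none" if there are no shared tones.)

F♯ minor seventh: F♯ A C♯ E
C♯mM7: C♯ E G♯ B♯
Common to both → C♯, E.

C♯ E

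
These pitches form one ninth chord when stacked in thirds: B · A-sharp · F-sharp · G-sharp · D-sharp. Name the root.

G-sharp

Stacking in thirds gives G-sharp – B – D-sharp – F-sharp – A-sharp, so G-sharp is the root — G-sharp minor ninth.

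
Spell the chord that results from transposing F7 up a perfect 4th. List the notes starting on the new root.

Bb – D – F – Ab

A perfect 4th up from F is Bb, so the new chord is Bb dominant seventh.
- root: Bb
- major 3rd: D
- perfect 5th: F
- minor 7th: Ab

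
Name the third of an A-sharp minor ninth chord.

C#

Root of A-sharp minor ninth = A#. The 3rd is a minor 3rd: A# up a minor 3rd → C#.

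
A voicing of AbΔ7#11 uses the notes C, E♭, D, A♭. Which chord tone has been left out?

G

The full AbΔ7#11 chord is A♭, C, E♭, G, D.
Comparing with the voicing, the major 7th (7th) — G — is absent.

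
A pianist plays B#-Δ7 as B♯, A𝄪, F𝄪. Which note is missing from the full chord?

B#-Δ7 = B♯, D♯, F𝄪, A𝄪. The voicing lacks the 3rd (minor 3rd), D♯.

D♯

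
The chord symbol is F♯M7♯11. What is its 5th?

F♯M7♯11 is built on F#; its 5th is a perfect 5th above the root.
A fifth above F uses the letter C, and the perfect 5th above F# is C#.

C#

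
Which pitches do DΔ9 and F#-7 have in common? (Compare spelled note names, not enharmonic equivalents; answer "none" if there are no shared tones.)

F♯, A, C♯, E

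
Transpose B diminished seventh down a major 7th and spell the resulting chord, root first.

Transposed root: B → C (major 7th down). So we spell C diminished seventh:
Root: C
Minor 3rd (3rd): E-flat
Diminished 5th (5th): G-flat
Diminished 7th (7th): B-double-flat

C  E-flat  G-flat  B-double-flat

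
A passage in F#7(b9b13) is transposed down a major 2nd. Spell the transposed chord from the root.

F# down a major 2nd → E. New chord: E dominant seventh flat nine flat thirteen.
Root: E
Major 3rd (3rd): G#
Perfect 5th (5th): B
Minor 7th (7th): D
Minor 9th (9th): F
Minor 13th (13th): C

E, G#, B, D, F, C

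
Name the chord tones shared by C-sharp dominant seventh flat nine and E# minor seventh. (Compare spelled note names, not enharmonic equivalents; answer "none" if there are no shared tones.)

C-sharp dominant seventh flat nine = C-sharp, E-sharp, G-sharp, B, D.
E# minor seventh = E-sharp, G-sharp, B-sharp, D-sharp.
Shared: E-sharp, G-sharp.

E-sharp, G-sharp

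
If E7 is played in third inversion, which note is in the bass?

E7 in root position is E–G#–B–D.
Third inversion places the seventh in the bass, which is D.

D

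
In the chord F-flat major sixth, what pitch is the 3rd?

F-flat major sixth is built on F-flat; its 3rd is a major 3rd above the root.
A third above F uses the letter A, and the major 3rd above F-flat is A-flat.

A-flat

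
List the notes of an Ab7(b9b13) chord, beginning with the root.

Ab7(b9b13): dominant seventh flat nine flat thirteen on Ab.
- root: Ab
- major 3rd: C
- perfect 5th: Eb
- minor 7th: Gb
- minor 9th: Bbb
- minor 13th: Fb

Ab – C – Eb – Gb – Bbb – Fb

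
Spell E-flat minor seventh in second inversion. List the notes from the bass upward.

E-flat minor seventh = E-flat–G-flat–B-flat–D-flat; second inversion → fifth (B-flat) lowest.

B-flat, D-flat, E-flat, G-flat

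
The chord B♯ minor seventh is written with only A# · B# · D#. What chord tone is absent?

The full B♯ minor seventh chord is B#, D#, F##, A#.
Comparing with the voicing, the perfect 5th (5th) — F## — is absent.

F##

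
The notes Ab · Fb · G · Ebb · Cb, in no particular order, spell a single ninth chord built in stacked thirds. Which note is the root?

Fb

Arranged so that each adjacent pair is a third by letter name: Fb – Ab – Cb – Ebb – G.
The bottom of that stack, Fb, is the root (this is Fb dominant seventh sharp nine).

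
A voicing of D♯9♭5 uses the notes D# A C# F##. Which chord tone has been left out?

E#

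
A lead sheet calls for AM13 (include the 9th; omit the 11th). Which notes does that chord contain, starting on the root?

Root A, quality major thirteenth:
- root: A
- major 3rd: C#
- perfect 5th: E
- major 7th: G#
- major 9th: B
- major 13th: F#

A, C#, E, G#, B, F#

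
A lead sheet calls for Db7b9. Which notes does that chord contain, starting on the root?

Db F Ab Cb Ebb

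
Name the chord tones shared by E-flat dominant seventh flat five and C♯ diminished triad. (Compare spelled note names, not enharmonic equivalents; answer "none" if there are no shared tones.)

E-flat dominant seventh flat five = E♭, G, B𝄫, D♭.
C♯ diminished triad = C♯, E, G.
Shared: G.

G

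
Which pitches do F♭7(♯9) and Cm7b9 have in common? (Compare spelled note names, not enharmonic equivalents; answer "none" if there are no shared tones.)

F♭7(♯9): F♭ A♭ C♭ E𝄫 G
Cm7b9: C E♭ G B♭ D♭
Common to both → G.

G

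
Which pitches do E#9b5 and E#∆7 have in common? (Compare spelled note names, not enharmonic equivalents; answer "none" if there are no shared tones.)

E#9b5: E# G## B D# F##
E#∆7: E# G## B# D##
Common to both → E#, G##.

E# – G##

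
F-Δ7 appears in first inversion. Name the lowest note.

Ab

F-Δ7 in root position is F–Ab–C–E.
First inversion places the third in the bass, which is Ab.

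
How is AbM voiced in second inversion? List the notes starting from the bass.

AbM = Ab–C–Eb; second inversion → fifth (Eb) lowest.

Eb Ab C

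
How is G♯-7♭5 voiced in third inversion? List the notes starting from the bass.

F# G# B D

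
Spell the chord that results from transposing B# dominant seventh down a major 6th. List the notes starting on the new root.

D-sharp, F-double-sharp, A-sharp, C-sharp

Transposed root: B-sharp → D-sharp (major 6th down). So we spell D-sharp dominant seventh:
Root: D-sharp
Major 3rd (3rd): F-double-sharp
Perfect 5th (5th): A-sharp
Minor 7th (7th): C-sharp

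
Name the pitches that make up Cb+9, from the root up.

Cb+9: dominant ninth sharp five on C♭.
- root: C♭
- major 3rd: E♭
- augmented 5th: G
- minor 7th: B𝄫
- major 9th: D♭

C♭ E♭ G B𝄫 D♭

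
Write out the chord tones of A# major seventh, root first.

A# – C## – E# – G##

A# major seventh is a major seventh built on A#.
root → A#
3rd (major 3rd) → C##
5th (perfect 5th) → E#
7th (major 7th) → G##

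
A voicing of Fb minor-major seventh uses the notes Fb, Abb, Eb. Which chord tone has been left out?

Cb

Fb minor-major seventh = Fb, Abb, Cb, Eb. The voicing lacks the 5th (perfect 5th), Cb.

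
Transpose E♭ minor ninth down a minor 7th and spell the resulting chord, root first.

A minor 7th down from Eb is F, so the new chord is F minor ninth.
root → F
3rd (minor 3rd) → Ab
5th (perfect 5th) → C
7th (minor 7th) → Eb
9th (major 9th) → G

F  Ab  C  Eb  G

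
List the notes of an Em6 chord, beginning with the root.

E G B C♯

Root E, quality minor sixth:
- root: E
- minor 3rd: G
- perfect 5th: B
- major 6th: C♯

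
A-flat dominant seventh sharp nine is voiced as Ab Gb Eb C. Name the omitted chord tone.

B

A-flat dominant seventh sharp nine = Ab, C, Eb, Gb, B. The voicing lacks the 9th (augmented 9th), B.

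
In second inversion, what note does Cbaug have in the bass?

Cbaug in root position is Cb–Eb–G.
Second inversion places the fifth in the bass, which is G.

G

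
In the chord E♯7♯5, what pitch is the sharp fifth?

B##

E♯7♯5 is built on E#; its 5th is an augmented 5th above the root.
A fifth above E uses the letter B, and the augmented 5th above E# is B##.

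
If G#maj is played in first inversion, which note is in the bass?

G#maj in root position is G#–B#–D#.
First inversion places the third in the bass, which is B#.

B#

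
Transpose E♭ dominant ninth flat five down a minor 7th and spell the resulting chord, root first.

A minor 7th down from Eb is F, so the new chord is F dominant ninth flat five.
root → F
3rd (major 3rd) → A
5th (diminished 5th) → Cb
7th (minor 7th) → Eb
9th (major 9th) → G

F A Cb Eb G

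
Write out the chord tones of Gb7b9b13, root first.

Gb7b9b13: dominant seventh flat nine flat thirteen on Gb.
- root: Gb
- major 3rd: Bb
- perfect 5th: Db
- minor 7th: Fb
- minor 9th: Abb
- minor 13th: Ebb

Gb – Bb – Db – Fb – Abb – Ebb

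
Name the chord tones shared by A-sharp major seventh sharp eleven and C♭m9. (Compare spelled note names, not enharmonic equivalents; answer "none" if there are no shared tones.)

none

A-sharp major seventh sharp eleven: A# C## E# G## D##
C♭m9: Cb Ebb Gb Bbb Db
Common to both → none.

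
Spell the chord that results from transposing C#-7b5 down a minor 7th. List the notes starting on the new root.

Transposed root: C# → D# (minor 7th down). So we spell D# half-diminished seventh:
D# — root
F# — minor 3rd
A — diminished 5th
C# — minor 7th

D#, F#, A, C#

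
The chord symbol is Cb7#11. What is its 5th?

Gb

Root of Cb7#11 = Cb. The 5th is a perfect 5th: Cb up a perfect 5th → Gb.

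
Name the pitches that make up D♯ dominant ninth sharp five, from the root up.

D-sharp, F-double-sharp, A-double-sharp, C-sharp, E-sharp

Root D-sharp, quality dominant ninth sharp five:
Root: D-sharp
Major 3rd (3rd): F-double-sharp
Augmented 5th (5th): A-double-sharp
Minor 7th (7th): C-sharp
Major 9th (9th): E-sharp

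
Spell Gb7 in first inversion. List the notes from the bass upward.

Bb  Db  Fb  Gb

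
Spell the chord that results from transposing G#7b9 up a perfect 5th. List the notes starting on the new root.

D#, F##, A#, C#, E

A perfect 5th up from G# is D#, so the new chord is D# dominant seventh flat nine.
D# — root
F## — major 3rd
A# — perfect 5th
C# — minor 7th
E — minor 9th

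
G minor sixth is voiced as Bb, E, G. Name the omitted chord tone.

D

G minor sixth = G, Bb, D, E. The voicing lacks the 5th (perfect 5th), D.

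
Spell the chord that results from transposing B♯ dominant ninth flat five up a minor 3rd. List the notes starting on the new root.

A minor 3rd up from B-sharp is D-sharp, so the new chord is D-sharp dominant ninth flat five.
- root: D-sharp
- major 3rd: F-double-sharp
- diminished 5th: A
- minor 7th: C-sharp
- major 9th: E-sharp

D-sharp F-double-sharp A C-sharp E-sharp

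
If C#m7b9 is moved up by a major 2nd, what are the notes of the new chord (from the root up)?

D# – F# – A# – C# – E

C# up a major 2nd → D#. New chord: D# minor seventh flat nine.
- root: D#
- minor 3rd: F#
- perfect 5th: A#
- minor 7th: C#
- minor 9th: E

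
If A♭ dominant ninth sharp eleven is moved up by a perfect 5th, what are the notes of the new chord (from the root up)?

E♭, G, B♭, D♭, F, A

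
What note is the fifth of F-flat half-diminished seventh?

C-double-flat

F-flat half-diminished seventh is built on F-flat; its 5th is a diminished 5th above the root.
A fifth above F uses the letter C, and the diminished 5th above F-flat is C-double-flat.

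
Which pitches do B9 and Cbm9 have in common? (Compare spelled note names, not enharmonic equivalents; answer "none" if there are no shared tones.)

B9 = B, D#, F#, A, C#.
Cbm9 = Cb, Ebb, Gb, Bbb, Db.
Shared: none.

none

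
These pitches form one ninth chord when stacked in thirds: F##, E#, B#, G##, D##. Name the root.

Arranged so that each adjacent pair is a third by letter name: E# – G## – B# – D## – F##.
The bottom of that stack, E#, is the root (this is E# major ninth).

E#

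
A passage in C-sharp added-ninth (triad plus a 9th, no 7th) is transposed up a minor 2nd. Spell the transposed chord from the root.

A minor 2nd up from C-sharp is D, so the new chord is D added-ninth.
Root: D
Major 3rd (3rd): F-sharp
Perfect 5th (5th): A
Major 9th (9th): E

D – F-sharp – A – E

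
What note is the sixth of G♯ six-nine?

E-sharp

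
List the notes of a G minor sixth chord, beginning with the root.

Root G, quality minor sixth:
root → G
3rd (minor 3rd) → Bb
5th (perfect 5th) → D
6th (major 6th) → E

G Bb D E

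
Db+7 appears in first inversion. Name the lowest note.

F

Db+7 = D♭–F–A–C♭. First inversion → third in the bass = F.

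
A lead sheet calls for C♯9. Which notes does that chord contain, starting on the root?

C#  E#  G#  B  D#

C♯9: dominant ninth on C#.
root → C#
3rd (major 3rd) → E#
5th (perfect 5th) → G#
7th (minor 7th) → B
9th (major 9th) → D#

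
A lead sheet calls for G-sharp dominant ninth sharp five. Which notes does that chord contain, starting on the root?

G♯, B♯, D𝄪, F♯, A♯

G-sharp dominant ninth sharp five: dominant ninth sharp five on G♯.
G♯ — root
B♯ — major 3rd
D𝄪 — augmented 5th
F♯ — minor 7th
A♯ — major 9th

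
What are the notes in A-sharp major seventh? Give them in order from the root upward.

A-sharp, C-double-sharp, E-sharp, G-double-sharp

A-sharp major seventh: major seventh on A-sharp.
A-sharp — root
C-double-sharp — major 3rd
E-sharp — perfect 5th
G-double-sharp — major 7th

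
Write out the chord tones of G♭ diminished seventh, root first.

Gb  Bbb  Dbb  Fbb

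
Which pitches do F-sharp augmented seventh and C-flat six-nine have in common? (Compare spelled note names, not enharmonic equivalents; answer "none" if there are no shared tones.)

F-sharp augmented seventh: F-sharp A-sharp C-double-sharp E
C-flat six-nine: C-flat E-flat G-flat A-flat D-flat
Common to both → none.

none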